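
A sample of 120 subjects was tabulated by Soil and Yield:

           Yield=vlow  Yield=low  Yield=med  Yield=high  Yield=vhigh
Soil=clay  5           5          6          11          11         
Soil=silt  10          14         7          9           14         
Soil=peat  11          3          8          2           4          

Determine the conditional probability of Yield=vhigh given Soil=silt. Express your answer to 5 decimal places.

Total with Soil=silt: 10 + 14 + 7 + 9 + 14 = 54.
P(Yield=vhigh | Soil=silt) = 14/54 = 0.25926.

0.25926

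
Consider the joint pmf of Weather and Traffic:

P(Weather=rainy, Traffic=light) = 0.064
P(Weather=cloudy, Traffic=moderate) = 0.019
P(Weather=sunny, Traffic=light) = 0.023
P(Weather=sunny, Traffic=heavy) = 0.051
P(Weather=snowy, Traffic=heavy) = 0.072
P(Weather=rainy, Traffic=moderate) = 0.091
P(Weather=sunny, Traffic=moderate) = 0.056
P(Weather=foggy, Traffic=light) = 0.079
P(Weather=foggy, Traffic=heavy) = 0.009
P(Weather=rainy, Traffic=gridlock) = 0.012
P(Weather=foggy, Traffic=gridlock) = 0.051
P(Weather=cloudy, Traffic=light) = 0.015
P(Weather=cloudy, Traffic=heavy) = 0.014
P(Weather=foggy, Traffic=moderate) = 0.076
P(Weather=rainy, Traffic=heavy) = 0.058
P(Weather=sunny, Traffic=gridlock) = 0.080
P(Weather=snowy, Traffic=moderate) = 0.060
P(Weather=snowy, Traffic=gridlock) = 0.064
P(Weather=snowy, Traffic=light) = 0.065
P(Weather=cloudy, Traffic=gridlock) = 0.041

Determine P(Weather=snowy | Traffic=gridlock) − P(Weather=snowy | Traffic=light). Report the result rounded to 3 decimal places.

-0.006

P(Traffic=gridlock) = 0.080 + 0.041 + 0.012 + 0.064 + 0.051 = 0.248; P(Weather=snowy | Traffic=gridlock) = 0.064/0.248 = 0.2581.
P(Traffic=light) = 0.023 + 0.015 + 0.064 + 0.065 + 0.079 = 0.246; P(Weather=snowy | Traffic=light) = 0.065/0.246 = 0.2642.
Difference = -0.006.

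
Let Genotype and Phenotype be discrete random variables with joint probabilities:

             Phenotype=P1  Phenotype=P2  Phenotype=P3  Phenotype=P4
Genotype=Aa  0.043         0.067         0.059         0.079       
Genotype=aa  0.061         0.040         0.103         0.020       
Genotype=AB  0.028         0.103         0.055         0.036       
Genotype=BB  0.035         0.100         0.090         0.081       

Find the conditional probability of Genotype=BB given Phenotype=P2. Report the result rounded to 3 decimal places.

P(Phenotype=P2) = 0.067 + 0.040 + 0.103 + 0.100 = 0.310.
P(Genotype=BB | Phenotype=P2) = 0.100/0.310 = 0.323.

0.323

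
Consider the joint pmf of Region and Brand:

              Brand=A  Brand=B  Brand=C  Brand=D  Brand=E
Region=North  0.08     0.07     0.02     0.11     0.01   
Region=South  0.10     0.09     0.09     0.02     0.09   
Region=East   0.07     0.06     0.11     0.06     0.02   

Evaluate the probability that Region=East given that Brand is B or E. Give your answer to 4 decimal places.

0.2353

P(Brand=B) = 0.07 + 0.09 + 0.06 = 0.22.
P(Brand=E) = 0.01 + 0.09 + 0.02 = 0.12.
P(Brand ∈ {B, E}) = 0.22 + 0.12 = 0.34; P(Region=East, Brand ∈ {B, E}) = 0.06 + 0.02 = 0.08.
P(Region=East | Brand ∈ {B, E}) = 0.08/0.34 = 0.2353.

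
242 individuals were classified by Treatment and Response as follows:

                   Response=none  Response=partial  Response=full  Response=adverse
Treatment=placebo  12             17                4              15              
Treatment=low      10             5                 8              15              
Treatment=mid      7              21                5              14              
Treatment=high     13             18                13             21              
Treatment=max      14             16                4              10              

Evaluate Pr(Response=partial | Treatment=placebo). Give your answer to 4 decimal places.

Total with Treatment=placebo: 12 + 17 + 4 + 15 = 48.
P(Response=partial | Treatment=placebo) = 17/48 = 0.3542.

0.3542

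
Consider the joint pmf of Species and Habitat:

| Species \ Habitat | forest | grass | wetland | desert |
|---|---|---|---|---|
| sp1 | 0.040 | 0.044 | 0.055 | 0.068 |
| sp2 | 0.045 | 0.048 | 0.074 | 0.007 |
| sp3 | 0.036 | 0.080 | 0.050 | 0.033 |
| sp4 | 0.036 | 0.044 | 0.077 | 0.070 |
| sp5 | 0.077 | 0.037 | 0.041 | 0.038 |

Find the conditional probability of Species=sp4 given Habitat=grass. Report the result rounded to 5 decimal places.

0.17391

P(Habitat=grass) = 0.044 + 0.048 + 0.080 + 0.044 + 0.037 = 0.253.
P(Species=sp4 | Habitat=grass) = 0.044/0.253 = 0.17391.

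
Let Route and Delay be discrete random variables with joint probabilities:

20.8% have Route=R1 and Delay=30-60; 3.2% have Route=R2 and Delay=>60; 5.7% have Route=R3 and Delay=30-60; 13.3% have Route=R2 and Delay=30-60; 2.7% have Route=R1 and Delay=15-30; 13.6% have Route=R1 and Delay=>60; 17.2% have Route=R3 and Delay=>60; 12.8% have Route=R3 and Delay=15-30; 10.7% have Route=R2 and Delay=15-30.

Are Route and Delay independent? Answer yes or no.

P(Route=R3) = 0.357 and P(Delay=30-60) = 0.398, so their product is 0.14209, but P(Route=R3, Delay=30-60) = 0.057. Since these differ, Route and Delay are not independent.

no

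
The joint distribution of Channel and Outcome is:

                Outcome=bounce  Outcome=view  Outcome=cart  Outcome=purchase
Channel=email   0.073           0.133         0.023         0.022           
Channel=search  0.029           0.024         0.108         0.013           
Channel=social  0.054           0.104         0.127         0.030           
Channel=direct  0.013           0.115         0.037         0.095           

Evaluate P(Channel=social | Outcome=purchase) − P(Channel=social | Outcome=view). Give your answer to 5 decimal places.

P(Outcome=purchase) = 0.022 + 0.013 + 0.030 + 0.095 = 0.160; P(Channel=social | Outcome=purchase) = 0.030/0.160 = 0.187500.
P(Outcome=view) = 0.133 + 0.024 + 0.104 + 0.115 = 0.376; P(Channel=social | Outcome=view) = 0.104/0.376 = 0.276596.
Difference = -0.08910.

-0.08910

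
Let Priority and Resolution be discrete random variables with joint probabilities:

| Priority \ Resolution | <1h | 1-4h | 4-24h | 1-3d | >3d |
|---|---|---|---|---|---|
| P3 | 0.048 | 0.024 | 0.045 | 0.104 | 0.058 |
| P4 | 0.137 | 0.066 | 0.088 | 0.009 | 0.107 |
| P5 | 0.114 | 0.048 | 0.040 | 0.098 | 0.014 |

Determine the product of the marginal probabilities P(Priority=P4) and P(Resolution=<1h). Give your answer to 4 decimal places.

P(Priority=P4) = 0.137 + 0.066 + 0.088 + 0.009 + 0.107 = 0.407.
P(Resolution=<1h) = 0.048 + 0.137 + 0.114 = 0.299.
Product: 0.407 × 0.299 = 0.1217.

0.1217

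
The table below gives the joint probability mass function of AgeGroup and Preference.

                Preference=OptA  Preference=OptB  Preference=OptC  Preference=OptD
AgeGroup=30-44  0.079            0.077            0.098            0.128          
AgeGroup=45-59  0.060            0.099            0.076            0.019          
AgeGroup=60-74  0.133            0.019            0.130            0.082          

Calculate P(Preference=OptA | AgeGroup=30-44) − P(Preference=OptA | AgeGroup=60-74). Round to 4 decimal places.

-0.1586

P(AgeGroup=30-44) = 0.079 + 0.077 + 0.098 + 0.128 = 0.382; P(Preference=OptA | AgeGroup=30-44) = 0.079/0.382 = 0.20681.
P(AgeGroup=60-74) = 0.133 + 0.019 + 0.130 + 0.082 = 0.364; P(Preference=OptA | AgeGroup=60-74) = 0.133/0.364 = 0.36538.
Difference = -0.1586.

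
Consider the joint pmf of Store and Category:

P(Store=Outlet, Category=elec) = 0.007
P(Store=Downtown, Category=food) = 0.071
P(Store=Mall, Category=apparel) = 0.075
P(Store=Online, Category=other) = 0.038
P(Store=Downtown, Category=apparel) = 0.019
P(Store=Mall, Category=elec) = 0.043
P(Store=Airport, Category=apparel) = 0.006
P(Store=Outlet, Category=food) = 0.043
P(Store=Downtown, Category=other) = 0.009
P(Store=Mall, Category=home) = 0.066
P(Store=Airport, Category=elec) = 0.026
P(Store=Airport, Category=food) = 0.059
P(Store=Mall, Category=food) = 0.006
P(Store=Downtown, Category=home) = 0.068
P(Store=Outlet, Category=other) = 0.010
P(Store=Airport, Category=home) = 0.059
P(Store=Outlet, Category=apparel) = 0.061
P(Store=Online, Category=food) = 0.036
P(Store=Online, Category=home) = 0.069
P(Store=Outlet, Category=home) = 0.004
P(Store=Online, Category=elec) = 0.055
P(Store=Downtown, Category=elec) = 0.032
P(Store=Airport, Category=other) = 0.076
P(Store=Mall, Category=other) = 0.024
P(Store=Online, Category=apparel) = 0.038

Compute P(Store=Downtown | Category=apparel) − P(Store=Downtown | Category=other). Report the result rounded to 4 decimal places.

0.0382

P(Category=apparel) = 0.019 + 0.075 + 0.006 + 0.061 + 0.038 = 0.199; P(Store=Downtown | Category=apparel) = 0.019/0.199 = 0.09548.
P(Category=other) = 0.009 + 0.024 + 0.076 + 0.010 + 0.038 = 0.157; P(Store=Downtown | Category=other) = 0.009/0.157 = 0.05732.
Difference = 0.0382.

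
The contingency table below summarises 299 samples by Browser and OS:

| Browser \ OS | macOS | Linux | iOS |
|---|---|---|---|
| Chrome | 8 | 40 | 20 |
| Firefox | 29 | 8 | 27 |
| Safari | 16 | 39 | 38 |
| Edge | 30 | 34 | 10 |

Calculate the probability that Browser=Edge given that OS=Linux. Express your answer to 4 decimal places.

Total with OS=Linux: 40 + 8 + 39 + 34 = 121.
P(Browser=Edge | OS=Linux) = 34/121 = 0.2810.

0.2810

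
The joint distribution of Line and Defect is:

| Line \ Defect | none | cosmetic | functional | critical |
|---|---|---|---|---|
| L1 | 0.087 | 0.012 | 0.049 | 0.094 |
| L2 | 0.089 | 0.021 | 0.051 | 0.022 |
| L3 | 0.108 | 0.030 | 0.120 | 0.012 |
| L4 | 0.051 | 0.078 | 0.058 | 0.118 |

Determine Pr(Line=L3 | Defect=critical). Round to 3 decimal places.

P(Defect=critical) = 0.094 + 0.022 + 0.012 + 0.118 = 0.246.
P(Line=L3 | Defect=critical) = 0.012/0.246 = 0.049.

0.049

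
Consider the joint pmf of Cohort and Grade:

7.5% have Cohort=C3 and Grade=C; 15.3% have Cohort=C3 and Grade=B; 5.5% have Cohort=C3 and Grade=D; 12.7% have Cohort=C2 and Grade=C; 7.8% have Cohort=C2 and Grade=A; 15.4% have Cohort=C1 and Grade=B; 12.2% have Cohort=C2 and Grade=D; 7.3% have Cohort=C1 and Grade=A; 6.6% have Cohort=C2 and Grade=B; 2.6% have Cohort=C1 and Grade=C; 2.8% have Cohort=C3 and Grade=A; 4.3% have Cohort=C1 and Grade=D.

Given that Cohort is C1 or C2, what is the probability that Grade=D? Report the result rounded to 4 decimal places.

0.2395

P(Cohort=C1) = 0.073 + 0.154 + 0.026 + 0.043 = 0.296.
P(Cohort=C2) = 0.078 + 0.066 + 0.127 + 0.122 = 0.393.
P(Cohort ∈ {C1, C2}) = 0.296 + 0.393 = 0.689; P(Grade=D, Cohort ∈ {C1, C2}) = 0.043 + 0.122 = 0.165.
P(Grade=D | Cohort ∈ {C1, C2}) = 0.165/0.689 = 0.2395.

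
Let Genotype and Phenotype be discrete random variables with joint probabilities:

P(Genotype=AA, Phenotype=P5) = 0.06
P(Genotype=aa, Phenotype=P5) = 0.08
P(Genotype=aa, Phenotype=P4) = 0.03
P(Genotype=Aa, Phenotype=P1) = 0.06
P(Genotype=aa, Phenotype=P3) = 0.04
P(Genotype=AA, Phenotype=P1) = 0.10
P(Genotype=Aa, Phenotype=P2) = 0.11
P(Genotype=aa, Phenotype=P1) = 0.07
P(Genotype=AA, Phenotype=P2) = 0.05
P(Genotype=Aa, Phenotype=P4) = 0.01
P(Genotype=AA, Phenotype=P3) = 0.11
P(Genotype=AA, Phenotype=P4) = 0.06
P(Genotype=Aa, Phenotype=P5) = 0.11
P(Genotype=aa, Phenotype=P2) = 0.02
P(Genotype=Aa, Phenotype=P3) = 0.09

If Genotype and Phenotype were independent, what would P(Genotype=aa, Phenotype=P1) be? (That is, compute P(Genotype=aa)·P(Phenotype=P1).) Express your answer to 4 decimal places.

0.0552

P(Genotype=aa) = 0.07 + 0.02 + 0.04 + 0.03 + 0.08 = 0.24.
P(Phenotype=P1) = 0.10 + 0.06 + 0.07 = 0.23.
Product: 0.24 × 0.23 = 0.0552.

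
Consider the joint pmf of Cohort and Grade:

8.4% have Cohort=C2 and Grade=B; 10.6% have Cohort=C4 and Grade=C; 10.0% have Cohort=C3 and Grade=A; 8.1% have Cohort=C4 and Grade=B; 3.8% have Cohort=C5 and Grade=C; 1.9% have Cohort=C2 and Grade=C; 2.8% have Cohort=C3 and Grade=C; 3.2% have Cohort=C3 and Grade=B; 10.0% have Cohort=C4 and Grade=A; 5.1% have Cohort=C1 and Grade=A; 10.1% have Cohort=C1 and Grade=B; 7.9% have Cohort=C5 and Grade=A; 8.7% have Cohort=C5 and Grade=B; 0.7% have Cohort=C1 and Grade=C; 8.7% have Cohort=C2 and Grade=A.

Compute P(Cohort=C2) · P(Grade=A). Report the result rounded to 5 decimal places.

0.07923

P(Cohort=C2) = 0.087 + 0.084 + 0.019 = 0.190.
P(Grade=A) = 0.051 + 0.087 + 0.100 + 0.100 + 0.079 = 0.417.
Product: 0.190 × 0.417 = 0.07923.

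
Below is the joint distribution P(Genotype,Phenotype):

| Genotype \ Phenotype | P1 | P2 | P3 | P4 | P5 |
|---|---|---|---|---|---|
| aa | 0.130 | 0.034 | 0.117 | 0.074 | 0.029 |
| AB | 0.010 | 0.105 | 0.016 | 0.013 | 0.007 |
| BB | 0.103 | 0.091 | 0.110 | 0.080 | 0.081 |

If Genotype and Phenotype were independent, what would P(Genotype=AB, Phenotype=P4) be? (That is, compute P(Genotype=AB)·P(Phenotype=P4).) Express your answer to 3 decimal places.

P(Genotype=AB) = 0.010 + 0.105 + 0.016 + 0.013 + 0.007 = 0.151.
P(Phenotype=P4) = 0.074 + 0.013 + 0.080 = 0.167.
Product: 0.151 × 0.167 = 0.025.

0.025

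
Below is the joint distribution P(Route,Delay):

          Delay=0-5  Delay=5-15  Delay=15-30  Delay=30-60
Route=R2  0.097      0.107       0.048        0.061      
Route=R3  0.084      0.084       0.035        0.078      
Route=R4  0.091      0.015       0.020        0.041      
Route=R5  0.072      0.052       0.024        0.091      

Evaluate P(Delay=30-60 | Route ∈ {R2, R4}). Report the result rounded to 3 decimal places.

P(Route=R2) = 0.097 + 0.107 + 0.048 + 0.061 = 0.313.
P(Route=R4) = 0.091 + 0.015 + 0.020 + 0.041 = 0.167.
P(Route ∈ {R2, R4}) = 0.313 + 0.167 = 0.480; P(Delay=30-60, Route ∈ {R2, R4}) = 0.061 + 0.041 = 0.102.
P(Delay=30-60 | Route ∈ {R2, R4}) = 0.102/0.480 = 0.213.

0.213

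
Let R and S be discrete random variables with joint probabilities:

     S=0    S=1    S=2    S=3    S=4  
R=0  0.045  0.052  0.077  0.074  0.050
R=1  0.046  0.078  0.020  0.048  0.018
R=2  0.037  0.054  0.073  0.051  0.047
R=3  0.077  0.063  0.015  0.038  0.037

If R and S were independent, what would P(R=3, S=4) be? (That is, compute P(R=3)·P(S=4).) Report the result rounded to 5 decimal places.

P(R=3) = 0.077 + 0.063 + 0.015 + 0.038 + 0.037 = 0.230.
P(S=4) = 0.050 + 0.018 + 0.047 + 0.037 = 0.152.
Product: 0.230 × 0.152 = 0.03496.

0.03496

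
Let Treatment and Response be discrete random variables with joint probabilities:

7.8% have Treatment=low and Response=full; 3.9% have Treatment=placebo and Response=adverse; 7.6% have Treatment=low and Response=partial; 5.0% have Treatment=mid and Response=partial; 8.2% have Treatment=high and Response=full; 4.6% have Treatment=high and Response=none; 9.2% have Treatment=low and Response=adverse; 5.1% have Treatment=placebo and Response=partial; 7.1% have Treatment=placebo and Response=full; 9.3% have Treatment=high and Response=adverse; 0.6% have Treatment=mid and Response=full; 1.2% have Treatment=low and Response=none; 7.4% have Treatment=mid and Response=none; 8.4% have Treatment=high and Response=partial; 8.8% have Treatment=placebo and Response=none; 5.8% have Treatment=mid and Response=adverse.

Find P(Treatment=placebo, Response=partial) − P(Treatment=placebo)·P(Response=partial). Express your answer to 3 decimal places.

P(Treatment=placebo) = 0.088 + 0.051 + 0.071 + 0.039 = 0.249.
P(Response=partial) = 0.051 + 0.076 + 0.050 + 0.084 = 0.261.
P(Treatment=placebo, Response=partial) − P(Treatment=placebo)P(Response=partial) = 0.051 − 0.249×0.261 = -0.014.

-0.014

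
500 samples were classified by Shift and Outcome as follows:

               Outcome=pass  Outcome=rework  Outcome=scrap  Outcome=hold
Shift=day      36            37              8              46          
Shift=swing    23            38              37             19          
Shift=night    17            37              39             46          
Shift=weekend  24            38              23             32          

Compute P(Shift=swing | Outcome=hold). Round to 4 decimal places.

0.1329

Total with Outcome=hold: 46 + 19 + 46 + 32 = 143.
P(Shift=swing | Outcome=hold) = 19/143 = 0.1329.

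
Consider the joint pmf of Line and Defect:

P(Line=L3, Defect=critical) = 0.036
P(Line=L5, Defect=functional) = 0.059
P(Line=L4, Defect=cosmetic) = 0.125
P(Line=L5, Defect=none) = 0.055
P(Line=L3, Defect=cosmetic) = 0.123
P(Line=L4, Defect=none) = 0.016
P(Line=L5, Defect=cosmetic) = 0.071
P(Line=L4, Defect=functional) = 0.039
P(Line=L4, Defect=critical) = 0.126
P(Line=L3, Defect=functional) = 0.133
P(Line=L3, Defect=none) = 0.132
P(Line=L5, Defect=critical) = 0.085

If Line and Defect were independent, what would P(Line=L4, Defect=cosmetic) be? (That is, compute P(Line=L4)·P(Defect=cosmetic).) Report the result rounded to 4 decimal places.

0.0976

P(Line=L4) = 0.016 + 0.125 + 0.039 + 0.126 = 0.306.
P(Defect=cosmetic) = 0.123 + 0.125 + 0.071 = 0.319.
Product: 0.306 × 0.319 = 0.0976.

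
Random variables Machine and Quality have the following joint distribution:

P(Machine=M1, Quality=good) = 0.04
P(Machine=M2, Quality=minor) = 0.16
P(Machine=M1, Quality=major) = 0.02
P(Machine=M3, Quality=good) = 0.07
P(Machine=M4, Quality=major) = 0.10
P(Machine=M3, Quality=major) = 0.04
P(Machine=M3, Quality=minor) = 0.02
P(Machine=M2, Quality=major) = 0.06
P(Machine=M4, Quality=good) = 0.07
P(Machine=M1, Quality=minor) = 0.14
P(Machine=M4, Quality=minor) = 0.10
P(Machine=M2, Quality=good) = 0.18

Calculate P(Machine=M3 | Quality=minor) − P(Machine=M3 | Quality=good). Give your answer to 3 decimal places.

P(Quality=minor) = 0.14 + 0.16 + 0.02 + 0.10 = 0.42; P(Machine=M3 | Quality=minor) = 0.02/0.42 = 0.0476.
P(Quality=good) = 0.04 + 0.18 + 0.07 + 0.07 = 0.36; P(Machine=M3 | Quality=good) = 0.07/0.36 = 0.1944.
Difference = -0.147.

-0.147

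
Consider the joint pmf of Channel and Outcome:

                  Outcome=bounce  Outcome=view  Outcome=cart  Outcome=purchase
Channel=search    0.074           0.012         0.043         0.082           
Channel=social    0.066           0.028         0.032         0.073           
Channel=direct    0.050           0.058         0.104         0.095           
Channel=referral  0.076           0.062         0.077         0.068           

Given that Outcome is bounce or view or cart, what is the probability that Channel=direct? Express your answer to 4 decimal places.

0.3109

P(Outcome=bounce) = 0.074 + 0.066 + 0.050 + 0.076 = 0.266.
P(Outcome=view) = 0.012 + 0.028 + 0.058 + 0.062 = 0.160.
P(Outcome=cart) = 0.043 + 0.032 + 0.104 + 0.077 = 0.256.
P(Outcome ∈ {bounce, view, cart}) = 0.266 + 0.160 + 0.256 = 0.682; P(Channel=direct, Outcome ∈ {bounce, view, cart}) = 0.050 + 0.058 + 0.104 = 0.212.
P(Channel=direct | Outcome ∈ {bounce, view, cart}) = 0.212/0.682 = 0.3109.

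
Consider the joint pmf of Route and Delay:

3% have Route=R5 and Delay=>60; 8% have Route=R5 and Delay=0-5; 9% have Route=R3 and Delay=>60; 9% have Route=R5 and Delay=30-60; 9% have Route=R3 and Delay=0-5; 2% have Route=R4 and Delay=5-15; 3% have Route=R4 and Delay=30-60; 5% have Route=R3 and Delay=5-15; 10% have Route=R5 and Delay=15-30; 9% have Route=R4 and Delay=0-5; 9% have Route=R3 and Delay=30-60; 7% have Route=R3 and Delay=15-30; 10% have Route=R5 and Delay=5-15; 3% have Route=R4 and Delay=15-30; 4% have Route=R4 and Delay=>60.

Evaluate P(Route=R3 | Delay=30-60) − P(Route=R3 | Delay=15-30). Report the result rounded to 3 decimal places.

0.079

P(Delay=30-60) = 0.09 + 0.03 + 0.09 = 0.21; P(Route=R3 | Delay=30-60) = 0.09/0.21 = 0.4286.
P(Delay=15-30) = 0.07 + 0.03 + 0.10 = 0.20; P(Route=R3 | Delay=15-30) = 0.07/0.20 = 0.3500.
Difference = 0.079.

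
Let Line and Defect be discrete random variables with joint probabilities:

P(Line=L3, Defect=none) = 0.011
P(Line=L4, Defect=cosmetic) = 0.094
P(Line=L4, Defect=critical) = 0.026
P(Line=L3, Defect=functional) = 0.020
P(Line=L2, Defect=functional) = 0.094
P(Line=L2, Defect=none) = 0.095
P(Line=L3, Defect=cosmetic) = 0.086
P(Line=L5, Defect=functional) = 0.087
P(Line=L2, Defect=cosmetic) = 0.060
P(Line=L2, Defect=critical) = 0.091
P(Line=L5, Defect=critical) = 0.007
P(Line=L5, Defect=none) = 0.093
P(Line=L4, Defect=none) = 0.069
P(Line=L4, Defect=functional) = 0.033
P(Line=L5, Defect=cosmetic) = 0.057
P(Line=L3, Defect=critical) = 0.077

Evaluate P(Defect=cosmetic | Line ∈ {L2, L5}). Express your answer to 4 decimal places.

0.2003

P(Line=L2) = 0.095 + 0.060 + 0.094 + 0.091 = 0.340.
P(Line=L5) = 0.093 + 0.057 + 0.087 + 0.007 = 0.244.
P(Line ∈ {L2, L5}) = 0.340 + 0.244 = 0.584; P(Defect=cosmetic, Line ∈ {L2, L5}) = 0.060 + 0.057 = 0.117.
P(Defect=cosmetic | Line ∈ {L2, L5}) = 0.117/0.584 = 0.2003.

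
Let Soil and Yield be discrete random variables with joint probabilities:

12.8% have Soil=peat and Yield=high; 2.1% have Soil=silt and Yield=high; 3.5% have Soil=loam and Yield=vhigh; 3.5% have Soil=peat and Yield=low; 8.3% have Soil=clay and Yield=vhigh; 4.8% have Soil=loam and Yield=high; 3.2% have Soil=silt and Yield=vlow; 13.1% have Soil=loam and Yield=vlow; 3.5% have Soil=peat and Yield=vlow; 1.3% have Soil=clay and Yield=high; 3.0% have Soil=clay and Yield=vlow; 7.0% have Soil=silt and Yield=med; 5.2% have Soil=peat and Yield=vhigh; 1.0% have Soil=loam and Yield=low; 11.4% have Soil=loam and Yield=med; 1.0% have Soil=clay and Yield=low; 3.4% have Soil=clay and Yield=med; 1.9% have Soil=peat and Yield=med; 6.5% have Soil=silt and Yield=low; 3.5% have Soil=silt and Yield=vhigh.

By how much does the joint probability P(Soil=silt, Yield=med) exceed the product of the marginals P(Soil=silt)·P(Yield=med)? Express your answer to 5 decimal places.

P(Soil=silt) = 0.032 + 0.065 + 0.070 + 0.021 + 0.035 = 0.223.
P(Yield=med) = 0.114 + 0.034 + 0.070 + 0.019 = 0.237.
P(Soil=silt, Yield=med) − P(Soil=silt)P(Yield=med) = 0.070 − 0.223×0.237 = 0.01715.

0.01715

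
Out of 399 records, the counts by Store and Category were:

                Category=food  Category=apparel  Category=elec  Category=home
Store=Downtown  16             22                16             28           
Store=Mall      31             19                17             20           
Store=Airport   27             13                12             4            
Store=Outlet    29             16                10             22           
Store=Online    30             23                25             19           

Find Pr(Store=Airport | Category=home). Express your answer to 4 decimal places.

Total with Category=home: 28 + 20 + 4 + 22 + 19 = 93.
P(Store=Airport | Category=home) = 4/93 = 0.0430.

0.0430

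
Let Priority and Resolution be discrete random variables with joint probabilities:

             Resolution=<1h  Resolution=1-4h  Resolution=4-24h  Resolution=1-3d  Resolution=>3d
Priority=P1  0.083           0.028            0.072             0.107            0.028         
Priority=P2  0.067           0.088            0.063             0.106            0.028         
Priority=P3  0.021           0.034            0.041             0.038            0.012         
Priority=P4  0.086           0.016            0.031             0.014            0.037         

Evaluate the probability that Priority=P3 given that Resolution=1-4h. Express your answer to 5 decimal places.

P(Resolution=1-4h) = 0.028 + 0.088 + 0.034 + 0.016 = 0.166.
P(Priority=P3 | Resolution=1-4h) = 0.034/0.166 = 0.20482.

0.20482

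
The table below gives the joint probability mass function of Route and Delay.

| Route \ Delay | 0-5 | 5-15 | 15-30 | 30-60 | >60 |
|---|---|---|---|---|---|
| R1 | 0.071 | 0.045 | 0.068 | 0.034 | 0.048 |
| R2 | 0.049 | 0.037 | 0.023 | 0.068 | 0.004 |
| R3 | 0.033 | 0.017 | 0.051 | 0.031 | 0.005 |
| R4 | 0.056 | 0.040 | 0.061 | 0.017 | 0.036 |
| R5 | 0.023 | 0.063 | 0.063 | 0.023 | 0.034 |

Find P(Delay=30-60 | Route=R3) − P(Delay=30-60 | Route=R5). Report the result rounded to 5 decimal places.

0.11463

P(Route=R3) = 0.033 + 0.017 + 0.051 + 0.031 + 0.005 = 0.137; P(Delay=30-60 | Route=R3) = 0.031/0.137 = 0.226277.
P(Route=R5) = 0.023 + 0.063 + 0.063 + 0.023 + 0.034 = 0.206; P(Delay=30-60 | Route=R5) = 0.023/0.206 = 0.111650.
Difference = 0.11463.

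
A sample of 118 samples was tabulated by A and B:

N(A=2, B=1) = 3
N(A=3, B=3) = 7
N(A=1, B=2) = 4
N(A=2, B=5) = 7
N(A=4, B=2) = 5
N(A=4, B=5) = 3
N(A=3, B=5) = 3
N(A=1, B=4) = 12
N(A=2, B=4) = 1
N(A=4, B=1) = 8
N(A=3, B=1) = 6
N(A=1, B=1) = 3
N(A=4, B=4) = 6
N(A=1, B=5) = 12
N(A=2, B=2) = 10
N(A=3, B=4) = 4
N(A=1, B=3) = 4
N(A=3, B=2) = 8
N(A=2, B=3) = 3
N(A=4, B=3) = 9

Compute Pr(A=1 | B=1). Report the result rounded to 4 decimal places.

Total with B=1: 3 + 3 + 6 + 8 = 20.
P(A=1 | B=1) = 3/20 = 0.1500.

0.1500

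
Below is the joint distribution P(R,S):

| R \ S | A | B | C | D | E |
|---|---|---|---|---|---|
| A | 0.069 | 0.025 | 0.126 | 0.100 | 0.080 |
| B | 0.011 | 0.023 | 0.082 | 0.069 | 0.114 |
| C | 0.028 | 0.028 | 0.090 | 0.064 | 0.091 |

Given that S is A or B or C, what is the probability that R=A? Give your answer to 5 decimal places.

0.45643

P(S=A) = 0.069 + 0.011 + 0.028 = 0.108.
P(S=B) = 0.025 + 0.023 + 0.028 = 0.076.
P(S=C) = 0.126 + 0.082 + 0.090 = 0.298.
P(S ∈ {A, B, C}) = 0.108 + 0.076 + 0.298 = 0.482; P(R=A, S ∈ {A, B, C}) = 0.069 + 0.025 + 0.126 = 0.220.
P(R=A | S ∈ {A, B, C}) = 0.220/0.482 = 0.45643.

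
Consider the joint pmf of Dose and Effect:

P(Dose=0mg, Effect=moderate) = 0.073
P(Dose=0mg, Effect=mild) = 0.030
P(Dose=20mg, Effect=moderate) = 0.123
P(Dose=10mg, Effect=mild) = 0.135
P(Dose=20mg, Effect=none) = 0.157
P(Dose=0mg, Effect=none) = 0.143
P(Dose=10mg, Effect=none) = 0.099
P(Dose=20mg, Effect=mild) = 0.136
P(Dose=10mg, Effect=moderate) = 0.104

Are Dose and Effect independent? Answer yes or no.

no

P(Dose=0mg) = 0.246 and P(Effect=none) = 0.399, so their product is 0.09815, but P(Dose=0mg, Effect=none) = 0.143. Since these differ, Dose and Effect are not independent.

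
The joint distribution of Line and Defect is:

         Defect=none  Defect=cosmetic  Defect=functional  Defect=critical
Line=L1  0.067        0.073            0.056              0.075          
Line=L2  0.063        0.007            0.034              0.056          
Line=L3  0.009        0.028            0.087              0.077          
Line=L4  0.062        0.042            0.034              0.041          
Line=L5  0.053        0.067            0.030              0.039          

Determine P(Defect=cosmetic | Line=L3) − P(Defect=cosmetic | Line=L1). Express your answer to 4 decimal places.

P(Line=L3) = 0.009 + 0.028 + 0.087 + 0.077 = 0.201; P(Defect=cosmetic | Line=L3) = 0.028/0.201 = 0.13930.
P(Line=L1) = 0.067 + 0.073 + 0.056 + 0.075 = 0.271; P(Defect=cosmetic | Line=L1) = 0.073/0.271 = 0.26937.
Difference = -0.1301.

-0.1301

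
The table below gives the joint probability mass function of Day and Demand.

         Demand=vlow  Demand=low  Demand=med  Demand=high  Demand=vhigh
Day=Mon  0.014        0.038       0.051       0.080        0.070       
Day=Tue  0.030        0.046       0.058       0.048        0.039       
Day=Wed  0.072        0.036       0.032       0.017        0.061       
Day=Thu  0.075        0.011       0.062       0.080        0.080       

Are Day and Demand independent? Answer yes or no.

no

P(Day=Mon) = 0.253 and P(Demand=vlow) = 0.191, so their product is 0.04832, but P(Day=Mon, Demand=vlow) = 0.014. Since these differ, Day and Demand are not independent.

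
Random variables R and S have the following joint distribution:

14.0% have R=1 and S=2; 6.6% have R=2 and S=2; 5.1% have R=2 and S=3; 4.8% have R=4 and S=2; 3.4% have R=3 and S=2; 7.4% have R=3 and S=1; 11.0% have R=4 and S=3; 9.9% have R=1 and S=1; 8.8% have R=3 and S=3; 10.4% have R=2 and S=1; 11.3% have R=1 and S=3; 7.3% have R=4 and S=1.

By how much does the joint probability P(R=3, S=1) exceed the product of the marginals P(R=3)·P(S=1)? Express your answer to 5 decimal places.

0.00540

P(R=3) = 0.074 + 0.034 + 0.088 = 0.196.
P(S=1) = 0.099 + 0.104 + 0.074 + 0.073 = 0.350.
P(R=3, S=1) − P(R=3)P(S=1) = 0.074 − 0.196×0.350 = 0.00540.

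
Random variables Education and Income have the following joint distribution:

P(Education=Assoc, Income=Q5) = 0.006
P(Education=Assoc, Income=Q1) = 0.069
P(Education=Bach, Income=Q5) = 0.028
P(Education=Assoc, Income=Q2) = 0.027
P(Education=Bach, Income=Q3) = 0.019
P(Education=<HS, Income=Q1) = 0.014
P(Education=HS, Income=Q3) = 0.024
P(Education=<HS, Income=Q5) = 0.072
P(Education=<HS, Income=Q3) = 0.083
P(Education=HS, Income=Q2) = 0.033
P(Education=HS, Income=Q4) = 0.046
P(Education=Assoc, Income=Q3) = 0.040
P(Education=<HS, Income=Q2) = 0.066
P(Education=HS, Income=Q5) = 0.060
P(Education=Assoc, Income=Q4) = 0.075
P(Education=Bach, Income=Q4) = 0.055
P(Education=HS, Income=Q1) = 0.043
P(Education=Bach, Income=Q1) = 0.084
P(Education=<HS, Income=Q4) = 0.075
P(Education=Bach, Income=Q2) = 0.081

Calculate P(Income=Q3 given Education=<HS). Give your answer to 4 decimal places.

P(Education=<HS) = 0.014 + 0.066 + 0.083 + 0.075 + 0.072 = 0.310.
P(Income=Q3 | Education=<HS) = 0.083/0.310 = 0.2677.

0.2677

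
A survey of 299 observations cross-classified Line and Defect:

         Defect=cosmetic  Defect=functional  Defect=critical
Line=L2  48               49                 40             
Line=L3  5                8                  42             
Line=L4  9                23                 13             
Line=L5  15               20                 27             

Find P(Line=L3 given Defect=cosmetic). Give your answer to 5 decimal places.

0.06494

Total with Defect=cosmetic: 48 + 5 + 9 + 15 = 77.
P(Line=L3 | Defect=cosmetic) = 5/77 = 0.06494.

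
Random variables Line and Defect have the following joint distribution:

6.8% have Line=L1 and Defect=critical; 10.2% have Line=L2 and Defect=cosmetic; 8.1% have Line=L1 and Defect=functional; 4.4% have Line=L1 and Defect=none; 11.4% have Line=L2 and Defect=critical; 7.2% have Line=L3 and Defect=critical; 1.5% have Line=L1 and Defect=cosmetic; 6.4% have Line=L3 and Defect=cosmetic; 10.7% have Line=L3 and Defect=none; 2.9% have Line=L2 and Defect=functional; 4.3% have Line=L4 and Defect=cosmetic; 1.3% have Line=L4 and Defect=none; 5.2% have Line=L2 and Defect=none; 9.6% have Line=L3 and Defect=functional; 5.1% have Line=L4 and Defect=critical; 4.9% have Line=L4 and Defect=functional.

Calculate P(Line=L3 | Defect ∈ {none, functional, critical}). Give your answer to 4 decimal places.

0.3544

P(Defect=none) = 0.044 + 0.052 + 0.107 + 0.013 = 0.216.
P(Defect=functional) = 0.081 + 0.029 + 0.096 + 0.049 = 0.255.
P(Defect=critical) = 0.068 + 0.114 + 0.072 + 0.051 = 0.305.
P(Defect ∈ {none, functional, critical}) = 0.216 + 0.255 + 0.305 = 0.776; P(Line=L3, Defect ∈ {none, functional, critical}) = 0.107 + 0.096 + 0.072 = 0.275.
P(Line=L3 | Defect ∈ {none, functional, critical}) = 0.275/0.776 = 0.3544.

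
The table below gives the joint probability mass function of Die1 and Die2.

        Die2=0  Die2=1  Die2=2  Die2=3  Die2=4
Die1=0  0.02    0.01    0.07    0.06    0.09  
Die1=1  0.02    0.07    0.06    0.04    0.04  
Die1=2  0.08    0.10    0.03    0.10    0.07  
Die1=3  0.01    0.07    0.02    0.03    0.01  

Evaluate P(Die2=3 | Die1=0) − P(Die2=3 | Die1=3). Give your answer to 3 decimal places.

0.026

P(Die1=0) = 0.02 + 0.01 + 0.07 + 0.06 + 0.09 = 0.25; P(Die2=3 | Die1=0) = 0.06/0.25 = 0.2400.
P(Die1=3) = 0.01 + 0.07 + 0.02 + 0.03 + 0.01 = 0.14; P(Die2=3 | Die1=3) = 0.03/0.14 = 0.2143.
Difference = 0.026.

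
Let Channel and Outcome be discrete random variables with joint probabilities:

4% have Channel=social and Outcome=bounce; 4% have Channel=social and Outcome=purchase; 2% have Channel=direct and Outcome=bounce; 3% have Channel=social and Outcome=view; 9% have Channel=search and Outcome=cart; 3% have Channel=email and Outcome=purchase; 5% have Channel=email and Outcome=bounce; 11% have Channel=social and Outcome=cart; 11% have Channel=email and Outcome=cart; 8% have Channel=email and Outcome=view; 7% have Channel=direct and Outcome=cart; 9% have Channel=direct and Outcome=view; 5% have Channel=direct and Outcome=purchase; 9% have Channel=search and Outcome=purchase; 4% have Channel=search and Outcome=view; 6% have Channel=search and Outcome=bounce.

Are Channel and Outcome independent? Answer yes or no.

P(Channel=direct) = 0.23 and P(Outcome=view) = 0.24, so their product is 0.0552, but P(Channel=direct, Outcome=view) = 0.09. Since these differ, Channel and Outcome are not independent.

no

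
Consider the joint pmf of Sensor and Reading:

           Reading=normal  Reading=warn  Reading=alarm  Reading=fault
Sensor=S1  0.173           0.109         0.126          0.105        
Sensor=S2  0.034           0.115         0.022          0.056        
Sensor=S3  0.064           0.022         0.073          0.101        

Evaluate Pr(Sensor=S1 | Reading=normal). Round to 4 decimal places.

P(Reading=normal) = 0.173 + 0.034 + 0.064 = 0.271.
P(Sensor=S1 | Reading=normal) = 0.173/0.271 = 0.6384.

0.6384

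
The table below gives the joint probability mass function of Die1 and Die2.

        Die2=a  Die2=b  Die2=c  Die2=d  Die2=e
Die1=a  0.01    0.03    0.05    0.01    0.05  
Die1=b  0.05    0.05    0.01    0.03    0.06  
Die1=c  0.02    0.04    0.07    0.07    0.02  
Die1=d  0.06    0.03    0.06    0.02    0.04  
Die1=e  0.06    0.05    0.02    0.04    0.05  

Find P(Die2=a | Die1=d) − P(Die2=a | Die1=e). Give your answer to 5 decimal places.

P(Die1=d) = 0.06 + 0.03 + 0.06 + 0.02 + 0.04 = 0.21; P(Die2=a | Die1=d) = 0.06/0.21 = 0.285714.
P(Die1=e) = 0.06 + 0.05 + 0.02 + 0.04 + 0.05 = 0.22; P(Die2=a | Die1=e) = 0.06/0.22 = 0.272727.
Difference = 0.01299.

0.01299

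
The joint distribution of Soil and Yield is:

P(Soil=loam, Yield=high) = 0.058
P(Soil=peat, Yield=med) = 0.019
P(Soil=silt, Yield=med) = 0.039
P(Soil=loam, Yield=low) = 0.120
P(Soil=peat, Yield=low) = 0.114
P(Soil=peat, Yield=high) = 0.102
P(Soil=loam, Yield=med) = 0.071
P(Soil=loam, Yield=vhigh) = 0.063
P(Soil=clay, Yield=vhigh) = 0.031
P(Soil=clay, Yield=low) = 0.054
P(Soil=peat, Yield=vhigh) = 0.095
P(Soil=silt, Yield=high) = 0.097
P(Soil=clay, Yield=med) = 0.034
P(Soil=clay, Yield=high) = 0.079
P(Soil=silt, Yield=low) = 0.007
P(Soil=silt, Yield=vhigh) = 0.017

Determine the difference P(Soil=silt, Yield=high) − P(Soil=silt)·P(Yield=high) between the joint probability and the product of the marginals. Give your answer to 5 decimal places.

0.04324

P(Soil=silt) = 0.007 + 0.039 + 0.097 + 0.017 = 0.160.
P(Yield=high) = 0.058 + 0.079 + 0.097 + 0.102 = 0.336.
P(Soil=silt, Yield=high) − P(Soil=silt)P(Yield=high) = 0.097 − 0.160×0.336 = 0.04324.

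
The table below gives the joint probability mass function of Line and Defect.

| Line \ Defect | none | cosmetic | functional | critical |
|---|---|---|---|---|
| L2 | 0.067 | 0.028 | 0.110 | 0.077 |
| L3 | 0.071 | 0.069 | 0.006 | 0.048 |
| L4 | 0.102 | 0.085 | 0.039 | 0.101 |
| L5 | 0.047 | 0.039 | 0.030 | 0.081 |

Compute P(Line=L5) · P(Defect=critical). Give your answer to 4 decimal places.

0.0605

P(Line=L5) = 0.047 + 0.039 + 0.030 + 0.081 = 0.197.
P(Defect=critical) = 0.077 + 0.048 + 0.101 + 0.081 = 0.307.
Product: 0.197 × 0.307 = 0.0605.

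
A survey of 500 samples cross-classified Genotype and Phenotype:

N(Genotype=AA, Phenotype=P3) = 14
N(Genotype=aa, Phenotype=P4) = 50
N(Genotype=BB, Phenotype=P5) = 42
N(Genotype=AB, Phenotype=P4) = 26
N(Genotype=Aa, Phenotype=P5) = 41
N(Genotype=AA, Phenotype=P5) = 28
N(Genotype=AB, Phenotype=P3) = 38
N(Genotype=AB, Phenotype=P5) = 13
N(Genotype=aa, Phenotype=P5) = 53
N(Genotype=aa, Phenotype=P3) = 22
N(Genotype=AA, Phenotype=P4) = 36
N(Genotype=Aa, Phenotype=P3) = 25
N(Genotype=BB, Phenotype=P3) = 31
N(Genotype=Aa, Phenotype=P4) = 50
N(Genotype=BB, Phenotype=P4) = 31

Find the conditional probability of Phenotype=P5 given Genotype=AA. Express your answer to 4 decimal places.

Total with Genotype=AA: 14 + 36 + 28 = 78.
P(Phenotype=P5 | Genotype=AA) = 28/78 = 0.3590.

0.3590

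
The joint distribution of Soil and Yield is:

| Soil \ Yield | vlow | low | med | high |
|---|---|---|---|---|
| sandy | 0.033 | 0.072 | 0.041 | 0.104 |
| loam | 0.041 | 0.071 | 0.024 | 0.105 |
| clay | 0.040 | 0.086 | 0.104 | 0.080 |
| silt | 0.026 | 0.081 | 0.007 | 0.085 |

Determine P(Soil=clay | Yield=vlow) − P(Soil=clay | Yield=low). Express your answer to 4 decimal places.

0.0083

P(Yield=vlow) = 0.033 + 0.041 + 0.040 + 0.026 = 0.140; P(Soil=clay | Yield=vlow) = 0.040/0.140 = 0.28571.
P(Yield=low) = 0.072 + 0.071 + 0.086 + 0.081 = 0.310; P(Soil=clay | Yield=low) = 0.086/0.310 = 0.27742.
Difference = 0.0083.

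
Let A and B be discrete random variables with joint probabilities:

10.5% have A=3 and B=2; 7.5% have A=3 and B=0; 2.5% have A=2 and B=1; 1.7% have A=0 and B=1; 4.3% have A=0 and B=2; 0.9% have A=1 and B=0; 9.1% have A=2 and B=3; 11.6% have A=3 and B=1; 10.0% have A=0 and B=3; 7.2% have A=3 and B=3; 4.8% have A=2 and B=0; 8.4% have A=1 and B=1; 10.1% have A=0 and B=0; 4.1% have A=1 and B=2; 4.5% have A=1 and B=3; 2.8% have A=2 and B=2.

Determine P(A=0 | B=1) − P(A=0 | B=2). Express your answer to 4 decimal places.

-0.1279

P(B=1) = 0.017 + 0.084 + 0.025 + 0.116 = 0.242; P(A=0 | B=1) = 0.017/0.242 = 0.07025.
P(B=2) = 0.043 + 0.041 + 0.028 + 0.105 = 0.217; P(A=0 | B=2) = 0.043/0.217 = 0.19816.
Difference = -0.1279.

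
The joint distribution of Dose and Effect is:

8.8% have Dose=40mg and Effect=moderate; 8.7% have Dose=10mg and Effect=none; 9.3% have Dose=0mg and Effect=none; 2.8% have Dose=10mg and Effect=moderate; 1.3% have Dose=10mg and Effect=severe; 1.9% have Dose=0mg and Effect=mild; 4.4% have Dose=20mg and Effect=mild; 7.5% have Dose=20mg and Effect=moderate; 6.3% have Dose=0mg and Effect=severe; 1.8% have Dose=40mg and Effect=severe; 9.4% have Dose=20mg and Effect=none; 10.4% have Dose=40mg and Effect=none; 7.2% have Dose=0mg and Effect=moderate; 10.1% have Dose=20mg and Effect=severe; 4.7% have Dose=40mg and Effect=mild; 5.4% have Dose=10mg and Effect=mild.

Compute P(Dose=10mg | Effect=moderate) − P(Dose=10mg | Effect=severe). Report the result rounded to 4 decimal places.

0.0398

P(Effect=moderate) = 0.072 + 0.028 + 0.075 + 0.088 = 0.263; P(Dose=10mg | Effect=moderate) = 0.028/0.263 = 0.10646.
P(Effect=severe) = 0.063 + 0.013 + 0.101 + 0.018 = 0.195; P(Dose=10mg | Effect=severe) = 0.013/0.195 = 0.06667.
Difference = 0.0398.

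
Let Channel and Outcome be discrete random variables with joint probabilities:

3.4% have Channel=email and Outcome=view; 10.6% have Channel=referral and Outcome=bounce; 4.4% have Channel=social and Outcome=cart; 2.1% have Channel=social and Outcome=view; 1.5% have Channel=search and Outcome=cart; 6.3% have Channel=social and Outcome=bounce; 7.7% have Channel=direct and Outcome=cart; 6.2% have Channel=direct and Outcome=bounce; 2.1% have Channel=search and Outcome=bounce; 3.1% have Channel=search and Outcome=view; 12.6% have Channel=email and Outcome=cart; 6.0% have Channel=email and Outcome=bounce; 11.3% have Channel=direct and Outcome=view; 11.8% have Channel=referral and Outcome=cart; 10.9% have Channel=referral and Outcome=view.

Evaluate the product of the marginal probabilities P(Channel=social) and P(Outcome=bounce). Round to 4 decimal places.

0.0399

P(Channel=social) = 0.063 + 0.021 + 0.044 = 0.128.
P(Outcome=bounce) = 0.060 + 0.021 + 0.063 + 0.062 + 0.106 = 0.312.
Product: 0.128 × 0.312 = 0.0399.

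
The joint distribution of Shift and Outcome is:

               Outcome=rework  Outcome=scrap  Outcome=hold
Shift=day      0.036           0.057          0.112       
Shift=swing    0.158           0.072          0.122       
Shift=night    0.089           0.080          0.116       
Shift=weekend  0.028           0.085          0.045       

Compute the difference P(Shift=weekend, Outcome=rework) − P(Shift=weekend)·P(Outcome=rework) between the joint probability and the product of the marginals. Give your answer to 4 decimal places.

-0.0211

P(Shift=weekend) = 0.028 + 0.085 + 0.045 = 0.158.
P(Outcome=rework) = 0.036 + 0.158 + 0.089 + 0.028 = 0.311.
P(Shift=weekend, Outcome=rework) − P(Shift=weekend)P(Outcome=rework) = 0.028 − 0.158×0.311 = -0.0211.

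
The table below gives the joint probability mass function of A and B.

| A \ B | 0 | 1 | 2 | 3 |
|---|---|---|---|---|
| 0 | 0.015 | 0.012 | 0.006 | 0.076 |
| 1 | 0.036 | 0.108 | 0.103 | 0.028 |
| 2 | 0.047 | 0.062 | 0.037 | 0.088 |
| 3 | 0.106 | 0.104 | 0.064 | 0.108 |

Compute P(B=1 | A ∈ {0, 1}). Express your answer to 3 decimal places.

0.313

P(A=0) = 0.015 + 0.012 + 0.006 + 0.076 = 0.109.
P(A=1) = 0.036 + 0.108 + 0.103 + 0.028 = 0.275.
P(A ∈ {0, 1}) = 0.109 + 0.275 = 0.384; P(B=1, A ∈ {0, 1}) = 0.012 + 0.108 = 0.120.
P(B=1 | A ∈ {0, 1}) = 0.120/0.384 = 0.313.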